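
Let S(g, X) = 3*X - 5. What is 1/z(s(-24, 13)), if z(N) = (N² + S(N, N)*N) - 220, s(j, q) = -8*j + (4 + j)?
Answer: 1/117256 ≈ 8.5284e-6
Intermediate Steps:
S(g, X) = -5 + 3*X
s(j, q) = 4 - 7*j
z(N) = -220 + N² + N*(-5 + 3*N) (z(N) = (N² + (-5 + 3*N)*N) - 220 = (N² + N*(-5 + 3*N)) - 220 = -220 + N² + N*(-5 + 3*N))
1/z(s(-24, 13)) = 1/(-220 - 5*(4 - 7*(-24)) + 4*(4 - 7*(-24))²) = 1/(-220 - 5*(4 + 168) + 4*(4 + 168)²) = 1/(-220 - 5*172 + 4*172²) = 1/(-220 - 860 + 4*29584) = 1/(-220 - 860 + 118336) = 1/117256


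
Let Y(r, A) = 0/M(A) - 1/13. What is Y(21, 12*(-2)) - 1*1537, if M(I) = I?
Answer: -19982/13 ≈ -1537.1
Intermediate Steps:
Y(r, A) = -1/13 (Y(r, A) = 0/A - 1/13 = 0 - 1*1/13 = 0 - 1/13 = -1/13)
Y(21, 12*(-2)) - 1*1537 = -1/13 - 1*1537 = -1/13 - 1537 = -19982/13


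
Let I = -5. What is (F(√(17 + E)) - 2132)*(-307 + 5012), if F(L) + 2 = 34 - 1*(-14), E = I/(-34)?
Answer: -9814630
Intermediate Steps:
E = 5/34 (E = -5/(-34) = -5*(-1/34) = 5/34 ≈ 0.14706)
F(L) = 46 (F(L) = -2 + (34 - 1*(-14)) = -2 + (34 + 14) = -2 + 48 = 46)
(F(√(17 + E)) - 2132)*(-307 + 5012) = (46 - 2132)*(-307 + 5012) = -2086*4705 = -9814630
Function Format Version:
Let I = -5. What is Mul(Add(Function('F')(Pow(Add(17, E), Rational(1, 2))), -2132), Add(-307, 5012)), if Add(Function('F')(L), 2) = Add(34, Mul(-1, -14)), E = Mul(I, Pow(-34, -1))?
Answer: -9814630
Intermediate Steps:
E = Rational(5, 34) (E = Mul(-5, Pow(-34, -1)) = Mul(-5, Rational(-1, 34)) = Rational(5, 34) ≈ 0.14706)
Function('F')(L) = 46 (Function('F')(L) = Add(-2, Add(34, Mul(-1, -14))) = Add(-2, Add(34, 14)) = Add(-2, 48) = 46)
Mul(Add(Function('F')(Pow(Add(17, E), Rational(1, 2))), -2132), Add(-307, 5012)) = Mul(Add(46, -2132), Add(-307, 5012)) = Mul(-2086, 4705) = -9814630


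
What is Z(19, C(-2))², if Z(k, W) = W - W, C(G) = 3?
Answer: 0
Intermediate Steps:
Z(k, W) = 0
Z(19, C(-2))² = 0² = 0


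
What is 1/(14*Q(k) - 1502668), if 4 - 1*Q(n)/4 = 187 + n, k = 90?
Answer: -1/1517956 ≈ -6.5878e-7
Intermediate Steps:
Q(n) = -732 - 4*n (Q(n) = 16 - 4*(187 + n) = 16 + (-748 - 4*n) = -732 - 4*n)
1/(14*Q(k) - 1502668) = 1/(14*(-732 - 4*90) - 1502668) = 1/(14*(-732 - 360) - 1502668) = 1/(14*(-1092) - 1502668) = 1/(-15288 - 1502668) = 1/(-1517956) = -1/1517956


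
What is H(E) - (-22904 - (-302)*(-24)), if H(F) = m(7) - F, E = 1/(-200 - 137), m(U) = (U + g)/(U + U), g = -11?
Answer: 71127901/2359 ≈ 30152.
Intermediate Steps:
m(U) = (-11 + U)/(2*U) (m(U) = (U - 11)/(U + U) = (-11 + U)/((2*U)) = (-11 + U)*(1/(2*U)) = (-11 + U)/(2*U))
E = -1/337 (E = 1/(-337) = -1/337 ≈ -0.0029674)
H(F) = -2/7 - F (H(F) = (½)*(-11 + 7)/7 - F = (½)*(⅐)*(-4) - F = -2/7 - F)
H(E) - (-22904 - (-302)*(-24)) = (-2/7 - 1*(-1/337)) - (-22904 - (-302)*(-24)) = (-2/7 + 1/337) - (-22904 - 1*7248) = -667/2359 - (-22904 - 7248) = -667/2359 - 1*(-30152) = -667/2359 + 30152 = 71127901/2359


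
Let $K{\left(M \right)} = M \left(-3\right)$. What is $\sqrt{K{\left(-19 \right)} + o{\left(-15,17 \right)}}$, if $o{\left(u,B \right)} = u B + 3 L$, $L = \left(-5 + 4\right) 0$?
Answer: $3 i \sqrt{22} \approx 14.071 i$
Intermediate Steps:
$L = 0$ ($L = \left(-1\right) 0 = 0$)
$K{\left(M \right)} = - 3 M$
$o{\left(u,B \right)} = B u$ ($o{\left(u,B \right)} = u B + 3 \cdot 0 = B u + 0 = B u$)
$\sqrt{K{\left(-19 \right)} + o{\left(-15,17 \right)}} = \sqrt{\left(-3\right) \left(-19\right) + 17 \left(-15\right)} = \sqrt{57 - 255} = \sqrt{-198} = 3 i \sqrt{22}$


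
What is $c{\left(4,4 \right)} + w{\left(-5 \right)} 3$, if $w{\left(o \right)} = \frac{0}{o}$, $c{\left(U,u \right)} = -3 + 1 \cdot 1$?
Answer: $-2$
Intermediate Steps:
$c{\left(U,u \right)} = -2$ ($c{\left(U,u \right)} = -3 + 1 = -2$)
$w{\left(o \right)} = 0$
$c{\left(4,4 \right)} + w{\left(-5 \right)} 3 = -2 + 0 \cdot 3 = -2 + 0 = -2$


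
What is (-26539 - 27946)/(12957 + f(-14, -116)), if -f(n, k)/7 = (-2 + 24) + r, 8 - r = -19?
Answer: -3205/742 ≈ -4.3194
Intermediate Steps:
r = 27 (r = 8 - 1*(-19) = 8 + 19 = 27)
f(n, k) = -343 (f(n, k) = -7*((-2 + 24) + 27) = -7*(22 + 27) = -7*49 = -343)
(-26539 - 27946)/(12957 + f(-14, -116)) = (-26539 - 27946)/(12957 - 343) = -54485/12614 = -54485*1/12614 = -3205/742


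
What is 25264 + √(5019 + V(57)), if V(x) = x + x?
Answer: 25264 + √5133 ≈ 25336.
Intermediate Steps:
V(x) = 2*x
25264 + √(5019 + V(57)) = 25264 + √(5019 + 2*57) = 25264 + √(5019 + 114) = 25264 + √5133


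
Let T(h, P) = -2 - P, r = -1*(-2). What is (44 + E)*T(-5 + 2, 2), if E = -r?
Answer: -168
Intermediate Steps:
r = 2
E = -2 (E = -1*2 = -2)
(44 + E)*T(-5 + 2, 2) = (44 - 2)*(-2 - 1*2) = 42*(-2 - 2) = 42*(-4) = -168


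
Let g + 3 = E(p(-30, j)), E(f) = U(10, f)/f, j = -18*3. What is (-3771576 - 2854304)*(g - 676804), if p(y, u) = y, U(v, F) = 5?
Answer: 13453329208420/3 ≈ 4.4844e+12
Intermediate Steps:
j = -54
E(f) = 5/f
g = -19/6 (g = -3 + 5/(-30) = -3 + 5*(-1/30) = -3 - ⅙ = -19/6 ≈ -3.1667)
(-3771576 - 2854304)*(g - 676804) = (-3771576 - 2854304)*(-19/6 - 676804) = -6625880*(-4060843/6) = 13453329208420/3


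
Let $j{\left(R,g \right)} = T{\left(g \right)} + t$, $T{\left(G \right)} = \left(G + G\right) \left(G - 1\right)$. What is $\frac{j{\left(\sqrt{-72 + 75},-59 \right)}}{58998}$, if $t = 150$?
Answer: $\frac{1205}{9833} \approx 0.12255$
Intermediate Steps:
$T{\left(G \right)} = 2 G \left(-1 + G\right)$
$j{\left(R,g \right)} = 150 + 2 g \left(-1 + g\right)$ ($j{\left(R,g \right)} = 2 g \left(-1 + g\right) + 150 = 150 + 2 g \left(-1 + g\right)$)
$\frac{j{\left(\sqrt{-72 + 75},-59 \right)}}{58998} = \frac{150 + 2 \left(-59\right) \left(-1 - 59\right)}{58998} = \left(150 + 2 \left(-59\right) \left(-60\right)\right) \frac{1}{58998} = \left(150 + 7080\right) \frac{1}{58998} = 7230 \cdot \frac{1}{58998} = \frac{1205}{9833}$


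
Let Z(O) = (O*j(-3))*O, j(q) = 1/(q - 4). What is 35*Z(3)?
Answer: -45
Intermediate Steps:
j(q) = 1/(-4 + q)
Z(O) = -O²/7 (Z(O) = (O/(-4 - 3))*O = (O/(-7))*O = (O*(-⅐))*O = (-O/7)*O = -O²/7)
35*Z(3) = 35*(-⅐*3²) = 35*(-⅐*9) = 35*(-9/7) = -45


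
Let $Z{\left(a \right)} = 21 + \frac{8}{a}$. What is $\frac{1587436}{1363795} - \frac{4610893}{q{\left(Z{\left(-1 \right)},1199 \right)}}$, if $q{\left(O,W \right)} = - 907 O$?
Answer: $\frac{6307030276811}{16080506845} \approx 392.22$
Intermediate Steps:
$\frac{1587436}{1363795} - \frac{4610893}{q{\left(Z{\left(-1 \right)},1199 \right)}} = \frac{1587436}{1363795} - \frac{4610893}{\left(-907\right) \left(21 + \frac{8}{-1}\right)} = 1587436 \cdot \frac{1}{1363795} - \frac{4610893}{\left(-907\right) \left(21 + 8 \left(-1\right)\right)} = \frac{1587436}{1363795} - \frac{4610893}{\left(-907\right) \left(21 - 8\right)} = \frac{1587436}{1363795} - \frac{4610893}{\left(-907\right) 13} = \frac{1587436}{1363795} - \frac{4610893}{-11791} = \frac{1587436}{1363795} - - \frac{4610893}{11791} = \frac{1587436}{1363795} + \frac{4610893}{11791} = \frac{6307030276811}{16080506845}$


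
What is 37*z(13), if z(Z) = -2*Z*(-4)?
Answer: 3848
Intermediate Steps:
z(Z) = 8*Z
37*z(13) = 37*(8*13) = 37*104 = 3848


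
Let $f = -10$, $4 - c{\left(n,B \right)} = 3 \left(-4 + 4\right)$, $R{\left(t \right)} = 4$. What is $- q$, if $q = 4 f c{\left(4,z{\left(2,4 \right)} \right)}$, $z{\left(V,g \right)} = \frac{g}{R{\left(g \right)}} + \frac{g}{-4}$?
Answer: $160$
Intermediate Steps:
$z{\left(V,g \right)} = 0$ ($z{\left(V,g \right)} = \frac{g}{4} + \frac{g}{-4} = g \frac{1}{4} + g \left(- \frac{1}{4}\right) = \frac{g}{4} - \frac{g}{4} = 0$)
$c{\left(n,B \right)} = 4$ ($c{\left(n,B \right)} = 4 - 3 \left(-4 + 4\right) = 4 - 3 \cdot 0 = 4 - 0 = 4 + 0 = 4$)
$q = -160$ ($q = 4 \left(-10\right) 4 = \left(-40\right) 4 = -160$)
$- q = \left(-1\right) \left(-160\right) = 160$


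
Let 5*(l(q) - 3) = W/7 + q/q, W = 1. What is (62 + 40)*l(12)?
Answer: 11526/35 ≈ 329.31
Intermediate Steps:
l(q) = 113/35 (l(q) = 3 + (1/7 + q/q)/5 = 3 + (1*(⅐) + 1)/5 = 3 + (⅐ + 1)/5 = 3 + (⅕)*(8/7) = 3 + 8/35 = 113/35)
(62 + 40)*l(12) = (62 + 40)*(113/35) = 102*(113/35) = 11526/35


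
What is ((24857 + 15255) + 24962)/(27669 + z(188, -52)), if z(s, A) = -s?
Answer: 65074/27481 ≈ 2.3680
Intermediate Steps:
((24857 + 15255) + 24962)/(27669 + z(188, -52)) = ((24857 + 15255) + 24962)/(27669 - 1*188) = (40112 + 24962)/(27669 - 188) = 65074/27481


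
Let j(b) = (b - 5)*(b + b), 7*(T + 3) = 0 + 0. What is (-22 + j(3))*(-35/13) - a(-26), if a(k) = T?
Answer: 1229/13 ≈ 94.538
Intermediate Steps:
T = -3 (T = -3 + (0 + 0)/7 = -3 + (1/7)*0 = -3 + 0 = -3)
a(k) = -3
j(b) = 2*b*(-5 + b) (j(b) = (-5 + b)*(2*b) = 2*b*(-5 + b))
(-22 + j(3))*(-35/13) - a(-26) = (-22 + 2*3*(-5 + 3))*(-35/13) - 1*(-3) = (-22 + 2*3*(-2))*(-35*1/13) + 3 = (-22 - 12)*(-35/13) + 3 = -34*(-35/13) + 3 = 1190/13 + 3 = 1229/13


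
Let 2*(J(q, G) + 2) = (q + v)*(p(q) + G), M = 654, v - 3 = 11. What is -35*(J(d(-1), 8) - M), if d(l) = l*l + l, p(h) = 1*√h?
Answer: 0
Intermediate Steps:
v = 14 (v = 3 + 11 = 14)
p(h) = √h
d(l) = l + l² (d(l) = l² + l = l + l²)
J(q, G) = -2 + (14 + q)*(G + √q)/2 (J(q, G) = -2 + ((q + 14)*(√q + G))/2 = -2 + ((14 + q)*(G + √q))/2 = -2 + (14 + q)*(G + √q)/2)
-35*(J(d(-1), 8) - M) = -35*((-2 + (-(1 - 1))^(3/2)/2 + 7*8 + 7*√(-(1 - 1)) + (½)*8*(-(1 - 1))) - 1*654) = -35*((-2 + (-1*0)^(3/2)/2 + 56 + 7*√(-1*0) + (½)*8*(-1*0)) - 654) = -35*((-2 + 0^(3/2)/2 + 56 + 7*√0 + (½)*8*0) - 654) = -35*((-2 + (½)*0 + 56 + 7*0 + 0) - 654) = -35*((-2 + 0 + 56 + 0 + 0) - 654) = -35*(54 - 654) = -35*(-600) = 21000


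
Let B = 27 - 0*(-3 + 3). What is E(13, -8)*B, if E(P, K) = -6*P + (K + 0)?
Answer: -2322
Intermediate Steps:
E(P, K) = K - 6*P (E(P, K) = -6*P + K = K - 6*P)
B = 27 (B = 27 - 0*0 = 27 - 1*0 = 27 + 0 = 27)
E(13, -8)*B = (-8 - 6*13)*27 = (-8 - 78)*27 = -86*27 = -2322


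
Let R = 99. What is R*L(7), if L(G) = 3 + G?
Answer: 990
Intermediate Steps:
R*L(7) = 99*(3 + 7) = 99*10 = 990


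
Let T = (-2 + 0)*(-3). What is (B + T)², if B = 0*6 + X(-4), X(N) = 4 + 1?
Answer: 121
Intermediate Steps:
X(N) = 5
T = 6 (T = -2*(-3) = 6)
B = 5 (B = 0*6 + 5 = 0 + 5 = 5)
(B + T)² = (5 + 6)² = 11² = 121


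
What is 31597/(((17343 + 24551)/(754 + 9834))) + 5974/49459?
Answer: 8273355523140/1036017673 ≈ 7985.7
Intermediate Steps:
31597/(((17343 + 24551)/(754 + 9834))) + 5974/49459 = 31597/((41894/10588)) + 5974*(1/49459) = 31597/((41894*(1/10588))) + 5974/49459 = 31597/(20947/5294) + 5974/49459 = 31597*(5294/20947) + 5974/49459 = 167274518/20947 + 5974/49459 = 8273355523140/1036017673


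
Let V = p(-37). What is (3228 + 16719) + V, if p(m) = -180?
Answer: 19767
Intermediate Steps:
V = -180
(3228 + 16719) + V = (3228 + 16719) - 180 = 19947 - 180 = 19767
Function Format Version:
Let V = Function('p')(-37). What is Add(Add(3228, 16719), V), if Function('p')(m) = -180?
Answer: 19767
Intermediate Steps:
V = -180
Add(Add(3228, 16719), V) = Add(Add(3228, 16719), -180) = Add(19947, -180) = 19767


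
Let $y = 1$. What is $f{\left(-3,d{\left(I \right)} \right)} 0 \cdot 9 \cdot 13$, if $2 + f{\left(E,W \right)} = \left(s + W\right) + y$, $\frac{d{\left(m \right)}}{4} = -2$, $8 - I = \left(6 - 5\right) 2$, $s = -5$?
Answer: $0$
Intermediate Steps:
$I = 6$ ($I = 8 - \left(6 - 5\right) 2 = 8 - 1 \cdot 2 = 8 - 2 = 6$)
$d{\left(m \right)} = -8$ ($d{\left(m \right)} = 4 \left(-2\right) = -8$)
$f{\left(E,W \right)} = -6 + W$ ($f{\left(E,W \right)} = -2 + \left(\left(-5 + W\right) + 1\right) = -2 + \left(-4 + W\right) = -6 + W$)
$f{\left(-3,d{\left(I \right)} \right)} 0 \cdot 9 \cdot 13 = \left(-6 - 8\right) 0 \cdot 9 \cdot 13 = \left(-14\right) 0 \cdot 13 = 0 \cdot 13 = 0$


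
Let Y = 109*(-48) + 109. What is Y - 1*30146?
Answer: -35269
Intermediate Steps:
Y = -5123 (Y = -5232 + 109 = -5123)
Y - 1*30146 = -5123 - 1*30146 = -5123 - 30146 = -35269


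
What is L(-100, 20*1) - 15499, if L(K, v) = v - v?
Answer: -15499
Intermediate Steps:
L(K, v) = 0
L(-100, 20*1) - 15499 = 0 - 15499 = -15499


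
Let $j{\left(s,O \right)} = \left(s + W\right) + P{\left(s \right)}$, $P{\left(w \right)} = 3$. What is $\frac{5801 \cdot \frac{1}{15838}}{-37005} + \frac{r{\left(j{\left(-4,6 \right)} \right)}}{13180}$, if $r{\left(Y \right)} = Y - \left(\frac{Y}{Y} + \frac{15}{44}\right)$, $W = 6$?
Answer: $\frac{9099559967}{33988252338480} \approx 0.00026773$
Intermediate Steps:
$j{\left(s,O \right)} = 9 + s$ ($j{\left(s,O \right)} = \left(s + 6\right) + 3 = \left(6 + s\right) + 3 = 9 + s$)
$r{\left(Y \right)} = - \frac{59}{44} + Y$ ($r{\left(Y \right)} = Y - \left(1 + 15 \cdot \frac{1}{44}\right) = Y - \left(1 + \frac{15}{44}\right) = Y - \frac{59}{44} = - \frac{59}{44} + Y$)
$\frac{5801 \cdot \frac{1}{15838}}{-37005} + \frac{r{\left(j{\left(-4,6 \right)} \right)}}{13180} = \frac{5801 \cdot \frac{1}{15838}}{-37005} + \frac{- \frac{59}{44} + \left(9 - 4\right)}{13180} = 5801 \cdot \frac{1}{15838} \left(- \frac{1}{37005}\right) + \left(- \frac{59}{44} + 5\right) \frac{1}{13180} = \frac{5801}{15838} \left(- \frac{1}{37005}\right) + \frac{161}{44} \cdot \frac{1}{13180} = - \frac{5801}{586085190} + \frac{161}{579920} = \frac{9099559967}{33988252338480}$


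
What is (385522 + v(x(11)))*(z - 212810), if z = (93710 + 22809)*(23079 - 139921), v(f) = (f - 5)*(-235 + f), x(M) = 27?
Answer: -5186399148454368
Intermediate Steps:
v(f) = (-235 + f)*(-5 + f) (v(f) = (-5 + f)*(-235 + f) = (-235 + f)*(-5 + f))
z = -13614312998 (z = 116519*(-116842) = -13614312998)
(385522 + v(x(11)))*(z - 212810) = (385522 + (1175 + 27² - 240*27))*(-13614312998 - 212810) = (385522 + (1175 + 729 - 6480))*(-13614525808) = (385522 - 4576)*(-13614525808) = 380946*(-13614525808) = -5186399148454368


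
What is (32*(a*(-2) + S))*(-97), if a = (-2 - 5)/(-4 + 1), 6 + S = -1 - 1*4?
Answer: 145888/3 ≈ 48629.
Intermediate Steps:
S = -11 (S = -6 + (-1 - 1*4) = -6 + (-1 - 4) = -6 - 5 = -11)
a = 7/3 (a = -7/(-3) = -7*(-⅓) = 7/3 ≈ 2.3333)
(32*(a*(-2) + S))*(-97) = (32*((7/3)*(-2) - 11))*(-97) = (32*(-14/3 - 11))*(-97) = (32*(-47/3))*(-97) = -1504/3*(-97) = 145888/3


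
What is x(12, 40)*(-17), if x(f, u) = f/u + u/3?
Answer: -6953/30 ≈ -231.77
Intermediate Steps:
x(f, u) = u/3 + f/u (x(f, u) = f/u + u*(⅓) = f/u + u/3 = u/3 + f/u)
x(12, 40)*(-17) = ((⅓)*40 + 12/40)*(-17) = (40/3 + 12*(1/40))*(-17) = (40/3 + 3/10)*(-17) = (409/30)*(-17) = -6953/30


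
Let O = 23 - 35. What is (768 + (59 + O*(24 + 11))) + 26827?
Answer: 27234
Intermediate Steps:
O = -12
(768 + (59 + O*(24 + 11))) + 26827 = (768 + (59 - 12*(24 + 11))) + 26827 = (768 + (59 - 12*35)) + 26827 = (768 + (59 - 420)) + 26827 = (768 - 361) + 26827 = 407 + 26827 = 27234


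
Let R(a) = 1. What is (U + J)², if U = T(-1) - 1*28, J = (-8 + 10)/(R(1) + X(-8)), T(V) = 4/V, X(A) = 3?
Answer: 3969/4 ≈ 992.25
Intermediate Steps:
J = ½ (J = (-8 + 10)/(1 + 3) = 2/4 = 2*(¼) = ½ ≈ 0.50000)
U = -32 (U = 4/(-1) - 1*28 = 4*(-1) - 28 = -4 - 28 = -32)
(U + J)² = (-32 + ½)² = (-63/2)² = 3969/4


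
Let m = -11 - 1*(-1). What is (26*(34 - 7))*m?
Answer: -7020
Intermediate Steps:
m = -10 (m = -11 + 1 = -10)
(26*(34 - 7))*m = (26*(34 - 7))*(-10) = (26*27)*(-10) = 702*(-10) = -7020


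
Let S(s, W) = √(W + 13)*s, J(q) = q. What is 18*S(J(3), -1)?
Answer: 108*√3 ≈ 187.06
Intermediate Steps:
S(s, W) = s*√(13 + W) (S(s, W) = √(13 + W)*s = s*√(13 + W))
18*S(J(3), -1) = 18*(3*√(13 - 1)) = 18*(3*√12) = 18*(3*(2*√3)) = 18*(6*√3) = 108*√3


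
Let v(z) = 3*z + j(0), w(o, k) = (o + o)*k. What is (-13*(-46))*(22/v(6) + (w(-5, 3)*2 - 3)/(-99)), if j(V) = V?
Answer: 110032/99 ≈ 1111.4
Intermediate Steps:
w(o, k) = 2*k*o (w(o, k) = (2*o)*k = 2*k*o)
v(z) = 3*z (v(z) = 3*z + 0 = 3*z)
(-13*(-46))*(22/v(6) + (w(-5, 3)*2 - 3)/(-99)) = (-13*(-46))*(22/((3*6)) + ((2*3*(-5))*2 - 3)/(-99)) = 598*(22/18 + (-30*2 - 3)*(-1/99)) = 598*(22*(1/18) + (-60 - 3)*(-1/99)) = 598*(11/9 - 63*(-1/99)) = 598*(11/9 + 7/11) = 598*(184/99) = 110032/99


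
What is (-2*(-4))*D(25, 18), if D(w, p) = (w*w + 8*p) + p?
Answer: 6296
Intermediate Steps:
D(w, p) = w² + 9*p (D(w, p) = (w² + 8*p) + p = w² + 9*p)
(-2*(-4))*D(25, 18) = (-2*(-4))*(25² + 9*18) = 8*(625 + 162) = 8*787 = 6296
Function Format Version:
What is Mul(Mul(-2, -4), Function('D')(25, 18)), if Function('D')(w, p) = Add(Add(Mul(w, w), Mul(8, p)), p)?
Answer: 6296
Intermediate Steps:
Function('D')(w, p) = Add(Pow(w, 2), Mul(9, p)) (Function('D')(w, p) = Add(Add(Pow(w, 2), Mul(8, p)), p) = Add(Pow(w, 2), Mul(9, p)))
Mul(Mul(-2, -4), Function('D')(25, 18)) = Mul(Mul(-2, -4), Add(Pow(25, 2), Mul(9, 18))) = Mul(8, Add(625, 162)) = Mul(8, 787) = 6296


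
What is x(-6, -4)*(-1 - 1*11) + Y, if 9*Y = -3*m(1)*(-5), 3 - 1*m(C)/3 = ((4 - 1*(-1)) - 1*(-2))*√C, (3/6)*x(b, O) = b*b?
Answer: -884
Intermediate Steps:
x(b, O) = 2*b² (x(b, O) = 2*(b*b) = 2*b²)
m(C) = 9 - 21*√C (m(C) = 9 - 3*((4 - 1*(-1)) - 1*(-2))*√C = 9 - 3*((4 + 1) + 2)*√C = 9 - 3*(5 + 2)*√C = 9 - 21*√C)
Y = -20 (Y = (-3*(9 - 21*√1)*(-5))/9 = (-3*(9 - 21*1)*(-5))/9 = (-3*(9 - 21)*(-5))/9 = (-3*(-12)*(-5))/9 = (36*(-5))/9 = (⅑)*(-180) = -20)
x(-6, -4)*(-1 - 1*11) + Y = (2*(-6)²)*(-1 - 1*11) - 20 = (2*36)*(-1 - 11) - 20 = 72*(-12) - 20 = -864 - 20 = -884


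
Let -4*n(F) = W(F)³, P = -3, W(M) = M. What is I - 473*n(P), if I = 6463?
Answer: 13081/4 ≈ 3270.3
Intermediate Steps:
n(F) = -F³/4
I - 473*n(P) = 6463 - 473*(-¼*(-3)³) = 6463 - 473*(-¼*(-27)) = 6463 - 473*27/4 = 6463 - 1*12771/4 = 6463 - 12771/4 = 13081/4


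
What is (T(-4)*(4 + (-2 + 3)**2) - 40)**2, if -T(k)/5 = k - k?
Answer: 1600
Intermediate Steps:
T(k) = 0 (T(k) = -5*(k - k) = -5*0 = 0)
(T(-4)*(4 + (-2 + 3)**2) - 40)**2 = (0*(4 + (-2 + 3)**2) - 40)**2 = (0*(4 + 1**2) - 40)**2 = (0*(4 + 1) - 40)**2 = (0*5 - 40)**2 = (0 - 40)**2 = (-40)**2 = 1600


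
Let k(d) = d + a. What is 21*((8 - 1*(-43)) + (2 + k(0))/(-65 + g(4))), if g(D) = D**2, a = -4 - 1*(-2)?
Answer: 1071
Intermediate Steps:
a = -2 (a = -4 + 2 = -2)
k(d) = -2 + d (k(d) = d - 2 = -2 + d)
21*((8 - 1*(-43)) + (2 + k(0))/(-65 + g(4))) = 21*((8 - 1*(-43)) + (2 + (-2 + 0))/(-65 + 4**2)) = 21*((8 + 43) + (2 - 2)/(-65 + 16)) = 21*(51 + 0/(-49)) = 21*(51 + 0*(-1/49)) = 21*(51 + 0) = 21*51 = 1071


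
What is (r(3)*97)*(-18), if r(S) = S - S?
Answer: 0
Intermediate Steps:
r(S) = 0
(r(3)*97)*(-18) = (0*97)*(-18) = 0*(-18) = 0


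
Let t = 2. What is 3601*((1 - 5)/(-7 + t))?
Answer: 14404/5 ≈ 2880.8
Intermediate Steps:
3601*((1 - 5)/(-7 + t)) = 3601*((1 - 5)/(-7 + 2)) = 3601*(-4/(-5)) = 3601*(-4*(-1/5)) = 3601*(4/5) = 14404/5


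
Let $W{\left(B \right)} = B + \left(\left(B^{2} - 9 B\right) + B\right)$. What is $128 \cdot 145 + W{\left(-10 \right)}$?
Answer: $18730$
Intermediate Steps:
$W{\left(B \right)} = B^{2} - 7 B$ ($W{\left(B \right)} = B + \left(B^{2} - 8 B\right) = B^{2} - 7 B$)
$128 \cdot 145 + W{\left(-10 \right)} = 128 \cdot 145 - 10 \left(-7 - 10\right) = 18560 - -170 = 18560 + 170 = 18730$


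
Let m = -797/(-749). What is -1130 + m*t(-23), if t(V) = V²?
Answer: -424757/749 ≈ -567.10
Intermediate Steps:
m = 797/749 (m = -797*(-1/749) = 797/749 ≈ 1.0641)
-1130 + m*t(-23) = -1130 + (797/749)*(-23)² = -1130 + (797/749)*529 = -1130 + 421613/749 = -424757/749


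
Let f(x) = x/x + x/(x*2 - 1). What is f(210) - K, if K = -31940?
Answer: 13383489/419 ≈ 31942.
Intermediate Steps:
f(x) = 1 + x/(-1 + 2*x) (f(x) = 1 + x/(2*x - 1) = 1 + x/(-1 + 2*x))
f(210) - K = (-1 + 3*210)/(-1 + 2*210) - 1*(-31940) = (-1 + 630)/(-1 + 420) + 31940 = 629/419 + 31940 = 13383489/419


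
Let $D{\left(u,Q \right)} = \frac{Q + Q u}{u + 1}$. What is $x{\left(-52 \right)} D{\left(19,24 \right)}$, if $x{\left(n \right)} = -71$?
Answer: $-1704$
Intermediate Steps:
$D{\left(u,Q \right)} = \frac{Q + Q u}{1 + u}$
$x{\left(-52 \right)} D{\left(19,24 \right)} = \left(-71\right) 24 = -1704$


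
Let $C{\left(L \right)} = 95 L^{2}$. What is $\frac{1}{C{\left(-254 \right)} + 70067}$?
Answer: $\frac{1}{6199087} \approx 1.6131 \cdot 10^{-7}$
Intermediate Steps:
$\frac{1}{C{\left(-254 \right)} + 70067} = \frac{1}{95 \left(-254\right)^{2} + 70067} = \frac{1}{95 \cdot 64516 + 70067} = \frac{1}{6129020 + 70067} = \frac{1}{6199087}$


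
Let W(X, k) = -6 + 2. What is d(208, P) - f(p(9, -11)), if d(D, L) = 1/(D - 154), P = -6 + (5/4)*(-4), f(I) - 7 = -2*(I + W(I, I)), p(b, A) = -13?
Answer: -2213/54 ≈ -40.982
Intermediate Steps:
W(X, k) = -4
f(I) = 15 - 2*I (f(I) = 7 - 2*(I - 4) = 7 - 2*(-4 + I) = 7 + (8 - 2*I) = 15 - 2*I)
P = -11 (P = -6 + (5*(¼))*(-4) = -6 + (5/4)*(-4) = -6 - 5 = -11)
d(D, L) = 1/(-154 + D)
d(208, P) - f(p(9, -11)) = 1/(-154 + 208) - (15 - 2*(-13)) = 1/54 - (15 + 26) = 1/54 - 1*41 = 1/54 - 41 = -2213/54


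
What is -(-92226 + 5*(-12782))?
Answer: 156136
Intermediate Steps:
-(-92226 + 5*(-12782)) = -(-92226 - 63910) = -1*(-156136) = 156136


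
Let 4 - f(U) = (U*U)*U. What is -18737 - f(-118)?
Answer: -1661773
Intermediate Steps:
f(U) = 4 - U³ (f(U) = 4 - U*U*U = 4 - U²*U = 4 - U³)
-18737 - f(-118) = -18737 - (4 - 1*(-118)³) = -18737 - (4 - 1*(-1643032)) = -18737 - (4 + 1643032) = -18737 - 1*1643036 = -18737 - 1643036 = -1661773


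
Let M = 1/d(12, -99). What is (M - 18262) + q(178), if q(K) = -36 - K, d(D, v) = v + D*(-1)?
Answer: -2050837/111 ≈ -18476.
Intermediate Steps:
d(D, v) = v - D
M = -1/111 (M = 1/(-99 - 1*12) = 1/(-99 - 12) = 1/(-111) = -1/111 ≈ -0.0090090)
(M - 18262) + q(178) = (-1/111 - 18262) + (-36 - 1*178) = -2027083/111 + (-36 - 178) = -2027083/111 - 214 = -2050837/111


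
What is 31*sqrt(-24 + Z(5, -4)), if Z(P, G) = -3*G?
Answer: 62*I*sqrt(3) ≈ 107.39*I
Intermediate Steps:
31*sqrt(-24 + Z(5, -4)) = 31*sqrt(-24 - 3*(-4)) = 31*sqrt(-24 + 12) = 31*sqrt(-12) = 31*(2*I*sqrt(3)) = 62*I*sqrt(3)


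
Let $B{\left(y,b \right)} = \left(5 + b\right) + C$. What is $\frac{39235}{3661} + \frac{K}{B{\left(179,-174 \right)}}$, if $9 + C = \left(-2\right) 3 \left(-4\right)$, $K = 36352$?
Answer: $- \frac{9074463}{40271} \approx -225.33$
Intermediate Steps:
$C = 15$ ($C = -9 + \left(-2\right) 3 \left(-4\right) = -9 - -24 = -9 + 24 = 15$)
$B{\left(y,b \right)} = 20 + b$ ($B{\left(y,b \right)} = \left(5 + b\right) + 15 = 20 + b$)
$\frac{39235}{3661} + \frac{K}{B{\left(179,-174 \right)}} = \frac{39235}{3661} + \frac{36352}{20 - 174} = 39235 \cdot \frac{1}{3661} + \frac{36352}{-154} = \frac{5605}{523} + 36352 \left(- \frac{1}{154}\right) = \frac{5605}{523} - \frac{18176}{77} = - \frac{9074463}{40271}$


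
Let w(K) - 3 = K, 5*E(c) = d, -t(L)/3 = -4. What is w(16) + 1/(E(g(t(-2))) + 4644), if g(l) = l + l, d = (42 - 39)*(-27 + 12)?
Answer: 88066/4635 ≈ 19.000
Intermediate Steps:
t(L) = 12 (t(L) = -3*(-4) = 12)
d = -45 (d = 3*(-15) = -45)
g(l) = 2*l
E(c) = -9 (E(c) = (⅕)*(-45) = -9)
w(K) = 3 + K
w(16) + 1/(E(g(t(-2))) + 4644) = (3 + 16) + 1/(-9 + 4644) = 19 + 1/4635 = 88066/4635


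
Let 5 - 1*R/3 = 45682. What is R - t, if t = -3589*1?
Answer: -133442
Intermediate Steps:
R = -137031 (R = 15 - 3*45682 = 15 - 137046 = -137031)
t = -3589
R - t = -137031 - 1*(-3589) = -137031 + 3589 = -133442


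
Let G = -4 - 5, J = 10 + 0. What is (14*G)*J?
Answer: -1260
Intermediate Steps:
J = 10
G = -9
(14*G)*J = (14*(-9))*10 = -126*10 = -1260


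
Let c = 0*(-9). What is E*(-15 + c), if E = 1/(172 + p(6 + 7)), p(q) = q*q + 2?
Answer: -15/343 ≈ -0.043732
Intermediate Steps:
p(q) = 2 + q² (p(q) = q² + 2 = 2 + q²)
c = 0
E = 1/343 (E = 1/(172 + (2 + (6 + 7)²)) = 1/(172 + (2 + 13²)) = 1/(172 + (2 + 169)) = 1/(172 + 171) = 1/343 ≈ 0.0029155)
E*(-15 + c) = (-15 + 0)/343 = (1/343)*(-15) = -15/343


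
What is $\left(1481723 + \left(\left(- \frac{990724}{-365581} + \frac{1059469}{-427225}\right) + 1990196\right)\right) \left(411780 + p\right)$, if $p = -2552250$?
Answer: $- \frac{232139491715948521394484}{31237068545} \approx -7.4315 \cdot 10^{12}$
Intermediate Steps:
$\left(1481723 + \left(\left(- \frac{990724}{-365581} + \frac{1059469}{-427225}\right) + 1990196\right)\right) \left(411780 + p\right) = \left(1481723 + \left(\left(- \frac{990724}{-365581} + \frac{1059469}{-427225}\right) + 1990196\right)\right) \left(411780 - 2552250\right) = \left(1481723 + \left(\left(\left(-990724\right) \left(- \frac{1}{365581}\right) + 1059469 \left(- \frac{1}{427225}\right)\right) + 1990196\right)\right) \left(-2140470\right) = \left(1481723 + \left(\left(\frac{990724}{365581} - \frac{1059469}{427225}\right) + 1990196\right)\right) \left(-2140470\right) = \left(1481723 + \left(\frac{35940324411}{156185342725} + 1990196\right)\right) \left(-2140470\right) = \left(1481723 + \frac{310839480290248511}{156185342725}\right) \left(-2140470\right) = \frac{542262894868763686}{156185342725} \left(-2140470\right) = - \frac{232139491715948521394484}{31237068545}$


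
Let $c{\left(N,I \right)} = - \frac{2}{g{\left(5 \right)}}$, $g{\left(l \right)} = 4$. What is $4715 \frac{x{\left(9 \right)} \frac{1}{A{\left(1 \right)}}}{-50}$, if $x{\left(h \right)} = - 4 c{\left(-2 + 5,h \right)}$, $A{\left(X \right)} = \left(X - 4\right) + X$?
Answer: $\frac{943}{10} \approx 94.3$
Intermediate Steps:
$c{\left(N,I \right)} = - \frac{1}{2}$ ($c{\left(N,I \right)} = - \frac{2}{4} = \left(-2\right) \frac{1}{4} = - \frac{1}{2}$)
$A{\left(X \right)} = -4 + 2 X$ ($A{\left(X \right)} = \left(-4 + X\right) + X = -4 + 2 X$)
$x{\left(h \right)} = 2$ ($x{\left(h \right)} = \left(-4\right) \left(- \frac{1}{2}\right) = 2$)
$4715 \frac{x{\left(9 \right)} \frac{1}{A{\left(1 \right)}}}{-50} = 4715 \frac{2 \frac{1}{-4 + 2 \cdot 1}}{-50} = 4715 \frac{2}{-4 + 2} \left(- \frac{1}{50}\right) = 4715 \frac{2}{-2} \left(- \frac{1}{50}\right) = 4715 \cdot 2 \left(- \frac{1}{2}\right) \left(- \frac{1}{50}\right) = 4715 \left(\left(-1\right) \left(- \frac{1}{50}\right)\right) = 4715 \cdot \frac{1}{50} = \frac{943}{10}$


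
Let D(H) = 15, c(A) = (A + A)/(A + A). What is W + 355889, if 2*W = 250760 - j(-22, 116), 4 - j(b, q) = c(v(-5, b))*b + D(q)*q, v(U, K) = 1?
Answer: 482126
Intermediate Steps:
c(A) = 1 (c(A) = (2*A)/((2*A)) = (2*A)*(1/(2*A)) = 1)
j(b, q) = 4 - b - 15*q (j(b, q) = 4 - (1*b + 15*q) = 4 - (b + 15*q) = 4 + (-b - 15*q) = 4 - b - 15*q)
W = 126237 (W = (250760 - (4 - 1*(-22) - 15*116))/2 = (250760 - (4 + 22 - 1740))/2 = (250760 - 1*(-1714))/2 = (250760 + 1714)/2 = (1/2)*252474 = 126237)
W + 355889 = 126237 + 355889 = 482126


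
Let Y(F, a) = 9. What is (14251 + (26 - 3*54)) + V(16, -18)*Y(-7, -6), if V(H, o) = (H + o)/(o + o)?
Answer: 28231/2 ≈ 14116.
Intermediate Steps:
V(H, o) = (H + o)/(2*o) (V(H, o) = (H + o)/((2*o)) = (H + o)*(1/(2*o)) = (H + o)/(2*o))
(14251 + (26 - 3*54)) + V(16, -18)*Y(-7, -6) = (14251 + (26 - 3*54)) + ((½)*(16 - 18)/(-18))*9 = (14251 + (26 - 162)) + ((½)*(-1/18)*(-2))*9 = (14251 - 136) + (1/18)*9 = 14115 + ½ = 28231/2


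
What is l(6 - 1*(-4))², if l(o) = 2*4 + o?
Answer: 324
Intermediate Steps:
l(o) = 8 + o
l(6 - 1*(-4))² = (8 + (6 - 1*(-4)))² = (8 + (6 + 4))² = (8 + 10)² = 18² = 324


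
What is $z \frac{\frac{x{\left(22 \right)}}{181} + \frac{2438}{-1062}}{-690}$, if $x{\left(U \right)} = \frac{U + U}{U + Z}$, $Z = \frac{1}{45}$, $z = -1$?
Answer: $- \frac{217601869}{65719740690} \approx -0.0033111$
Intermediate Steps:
$Z = \frac{1}{45} \approx 0.022222$
$x{\left(U \right)} = \frac{2 U}{\frac{1}{45} + U}$ ($x{\left(U \right)} = \frac{U + U}{U + \frac{1}{45}} = \frac{2 U}{\frac{1}{45} + U}$)
$z \frac{\frac{x{\left(22 \right)}}{181} + \frac{2438}{-1062}}{-690} = - \frac{\frac{90 \cdot 22 \frac{1}{1 + 45 \cdot 22}}{181} + \frac{2438}{-1062}}{-690} = - \frac{\left(90 \cdot 22 \frac{1}{1 + 990} \cdot \frac{1}{181} + 2438 \left(- \frac{1}{1062}\right)\right) \left(-1\right)}{690} = - \frac{\left(90 \cdot 22 \cdot \frac{1}{991} \cdot \frac{1}{181} - \frac{1219}{531}\right) \left(-1\right)}{690} = - \frac{\left(\frac{1980}{991} \cdot \frac{1}{181} - \frac{1219}{531}\right) \left(-1\right)}{690} = - \frac{\left(\frac{1980}{179371} - \frac{1219}{531}\right) \left(-1\right)}{690} = - \frac{\left(-217601869\right) \left(-1\right)}{95246001 \cdot 690} = \left(-1\right) \frac{217601869}{65719740690} = - \frac{217601869}{65719740690}$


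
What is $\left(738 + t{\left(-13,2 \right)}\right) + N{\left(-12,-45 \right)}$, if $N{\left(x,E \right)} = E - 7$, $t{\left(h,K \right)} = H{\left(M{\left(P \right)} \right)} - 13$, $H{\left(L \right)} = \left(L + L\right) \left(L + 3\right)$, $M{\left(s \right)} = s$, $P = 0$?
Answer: $673$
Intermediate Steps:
$H{\left(L \right)} = 2 L \left(3 + L\right)$
$t{\left(h,K \right)} = -13$ ($t{\left(h,K \right)} = 2 \cdot 0 \left(3 + 0\right) - 13 = 2 \cdot 0 \cdot 3 - 13 = 0 - 13 = -13$)
$N{\left(x,E \right)} = -7 + E$
$\left(738 + t{\left(-13,2 \right)}\right) + N{\left(-12,-45 \right)} = \left(738 - 13\right) - 52 = 725 - 52 = 673$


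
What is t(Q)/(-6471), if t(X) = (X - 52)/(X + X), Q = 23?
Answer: 29/297666 ≈ 9.7425e-5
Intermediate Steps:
t(X) = (-52 + X)/(2*X) (t(X) = (-52 + X)/((2*X)) = (-52 + X)*(1/(2*X)) = (-52 + X)/(2*X))
t(Q)/(-6471) = ((½)*(-52 + 23)/23)/(-6471) = ((½)*(1/23)*(-29))*(-1/6471) = -29/46*(-1/6471) = 29/297666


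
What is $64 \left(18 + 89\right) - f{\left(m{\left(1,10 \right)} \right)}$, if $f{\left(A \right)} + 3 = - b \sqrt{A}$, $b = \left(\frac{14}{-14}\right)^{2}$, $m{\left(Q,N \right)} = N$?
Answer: $6851 + \sqrt{10} \approx 6854.2$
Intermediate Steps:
$b = 1$ ($b = \left(14 \left(- \frac{1}{14}\right)\right)^{2} = \left(-1\right)^{2} = 1$)
$f{\left(A \right)} = -3 - \sqrt{A}$ ($f{\left(A \right)} = -3 + \left(-1\right) 1 \sqrt{A} = -3 - \sqrt{A}$)
$64 \left(18 + 89\right) - f{\left(m{\left(1,10 \right)} \right)} = 64 \left(18 + 89\right) - \left(-3 - \sqrt{10}\right) = 64 \cdot 107 + \left(3 + \sqrt{10}\right) = 6848 + \left(3 + \sqrt{10}\right) = 6851 + \sqrt{10}$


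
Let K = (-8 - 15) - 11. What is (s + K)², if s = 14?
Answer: 400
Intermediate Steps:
K = -34 (K = -23 - 11 = -34)
(s + K)² = (14 - 34)² = (-20)² = 400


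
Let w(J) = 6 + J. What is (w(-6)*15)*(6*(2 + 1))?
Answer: 0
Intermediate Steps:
(w(-6)*15)*(6*(2 + 1)) = ((6 - 6)*15)*(6*(2 + 1)) = (0*15)*(6*3) = 0*18 = 0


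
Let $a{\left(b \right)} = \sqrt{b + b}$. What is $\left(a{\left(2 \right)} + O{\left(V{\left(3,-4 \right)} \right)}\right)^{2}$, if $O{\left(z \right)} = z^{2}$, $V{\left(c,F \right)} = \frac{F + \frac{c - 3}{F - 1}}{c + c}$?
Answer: $\frac{484}{81} \approx 5.9753$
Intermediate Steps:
$V{\left(c,F \right)} = \frac{F + \frac{-3 + c}{-1 + F}}{2 c}$
$a{\left(b \right)} = \sqrt{2} \sqrt{b}$ ($a{\left(b \right)} = \sqrt{2 b} = \sqrt{2} \sqrt{b}$)
$\left(a{\left(2 \right)} + O{\left(V{\left(3,-4 \right)} \right)}\right)^{2} = \left(\sqrt{2} \sqrt{2} + \left(\frac{-3 + 3 + \left(-4\right)^{2} - -4}{2 \cdot 3 \left(-1 - 4\right)}\right)^{2}\right)^{2} = \left(2 + \left(\frac{1}{2} \cdot \frac{1}{3} \frac{1}{-5} \left(-3 + 3 + 16 + 4\right)\right)^{2}\right)^{2} = \left(2 + \left(\frac{1}{2} \cdot \frac{1}{3} \left(- \frac{1}{5}\right) 20\right)^{2}\right)^{2} = \left(2 + \left(- \frac{2}{3}\right)^{2}\right)^{2} = \left(2 + \frac{4}{9}\right)^{2} = \left(\frac{22}{9}\right)^{2} = \frac{484}{81}$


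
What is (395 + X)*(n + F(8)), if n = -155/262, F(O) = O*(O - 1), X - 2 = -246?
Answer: 2192067/262 ≈ 8366.7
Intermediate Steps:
X = -244 (X = 2 - 246 = -244)
F(O) = O*(-1 + O)
n = -155/262 (n = -155*1/262 = -155/262 ≈ -0.59160)
(395 + X)*(n + F(8)) = (395 - 244)*(-155/262 + 8*(-1 + 8)) = 151*(-155/262 + 8*7) = 151*(-155/262 + 56) = 151*(14517/262) = 2192067/262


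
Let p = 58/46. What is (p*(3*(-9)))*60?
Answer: -46980/23 ≈ -2042.6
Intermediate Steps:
p = 29/23 (p = 58*(1/46) = 29/23 ≈ 1.2609)
(p*(3*(-9)))*60 = (29*(3*(-9))/23)*60 = ((29/23)*(-27))*60 = -783/23*60 = -46980/23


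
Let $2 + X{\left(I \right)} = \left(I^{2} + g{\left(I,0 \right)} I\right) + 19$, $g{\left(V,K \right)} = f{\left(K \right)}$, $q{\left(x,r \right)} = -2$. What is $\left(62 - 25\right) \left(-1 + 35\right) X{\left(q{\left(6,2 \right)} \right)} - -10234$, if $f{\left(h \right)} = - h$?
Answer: $36652$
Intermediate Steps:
$g{\left(V,K \right)} = - K$
$X{\left(I \right)} = 17 + I^{2}$ ($X{\left(I \right)} = -2 + \left(\left(I^{2} + \left(-1\right) 0 I\right) + 19\right) = -2 + \left(\left(I^{2} + 0 I\right) + 19\right) = -2 + \left(\left(I^{2} + 0\right) + 19\right) = -2 + \left(I^{2} + 19\right) = -2 + \left(19 + I^{2}\right) = 17 + I^{2}$)
$\left(62 - 25\right) \left(-1 + 35\right) X{\left(q{\left(6,2 \right)} \right)} - -10234 = \left(62 - 25\right) \left(-1 + 35\right) \left(17 + \left(-2\right)^{2}\right) - -10234 = 37 \cdot 34 \left(17 + 4\right) + 10234 = 1258 \cdot 21 + 10234 = 26418 + 10234 = 36652$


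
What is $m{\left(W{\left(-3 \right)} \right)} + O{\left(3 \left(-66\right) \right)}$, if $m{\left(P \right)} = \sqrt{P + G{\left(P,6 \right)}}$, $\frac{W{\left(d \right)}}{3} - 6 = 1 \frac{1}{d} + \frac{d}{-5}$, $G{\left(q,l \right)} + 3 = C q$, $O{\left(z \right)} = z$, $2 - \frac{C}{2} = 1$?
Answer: $-198 + \frac{\sqrt{1335}}{5} \approx -190.69$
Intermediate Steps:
$C = 2$ ($C = 4 - 2 = 2$)
$G{\left(q,l \right)} = -3 + 2 q$
$W{\left(d \right)} = 18 + \frac{3}{d} - \frac{3 d}{5}$ ($W{\left(d \right)} = 18 + 3 \left(1 \frac{1}{d} + \frac{d}{-5}\right) = 18 + 3 \left(\frac{1}{d} + d \left(- \frac{1}{5}\right)\right) = 18 + 3 \left(\frac{1}{d} - \frac{d}{5}\right) = 18 - \left(- \frac{3}{d} + \frac{3 d}{5}\right) = 18 + \frac{3}{d} - \frac{3 d}{5}$)
$m{\left(P \right)} = \sqrt{-3 + 3 P}$ ($m{\left(P \right)} = \sqrt{P + \left(-3 + 2 P\right)} = \sqrt{-3 + 3 P}$)
$m{\left(W{\left(-3 \right)} \right)} + O{\left(3 \left(-66\right) \right)} = \sqrt{-3 + 3 \left(18 + \frac{3}{-3} - - \frac{9}{5}\right)} + 3 \left(-66\right) = \sqrt{-3 + 3 \left(18 + 3 \left(- \frac{1}{3}\right) + \frac{9}{5}\right)} - 198 = \sqrt{-3 + 3 \left(18 - 1 + \frac{9}{5}\right)} - 198 = \sqrt{-3 + 3 \cdot \frac{94}{5}} - 198 = \sqrt{-3 + \frac{282}{5}} - 198 = \sqrt{\frac{267}{5}} - 198 = \frac{\sqrt{1335}}{5} - 198 = -198 + \frac{\sqrt{1335}}{5}$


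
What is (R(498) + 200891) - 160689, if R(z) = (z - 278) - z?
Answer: 39924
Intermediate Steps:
R(z) = -278 (R(z) = (-278 + z) - z = -278)
(R(498) + 200891) - 160689 = (-278 + 200891) - 160689 = 200613 - 160689 = 39924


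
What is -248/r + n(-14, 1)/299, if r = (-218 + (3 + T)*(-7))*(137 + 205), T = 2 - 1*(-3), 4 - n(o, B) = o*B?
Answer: 440224/7004673 ≈ 0.062847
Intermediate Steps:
n(o, B) = 4 - B*o (n(o, B) = 4 - o*B = 4 - B*o)
T = 5 (T = 2 + 3 = 5)
r = -93708 (r = (-218 + (3 + 5)*(-7))*(137 + 205) = (-218 + 8*(-7))*342 = (-218 - 56)*342 = -274*342 = -93708)
-248/r + n(-14, 1)/299 = -248/(-93708) + (4 - 1*1*(-14))/299 = -248*(-1/93708) + (4 + 14)*(1/299) = 62/23427 + 18*(1/299) = 62/23427 + 18/299 = 440224/7004673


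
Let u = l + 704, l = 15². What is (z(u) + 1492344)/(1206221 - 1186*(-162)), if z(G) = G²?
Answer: 2355385/1398353 ≈ 1.6844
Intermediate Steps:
l = 225
u = 929 (u = 225 + 704 = 929)
(z(u) + 1492344)/(1206221 - 1186*(-162)) = (929² + 1492344)/(1206221 - 1186*(-162)) = (863041 + 1492344)/(1206221 + 192132) = 2355385/1398353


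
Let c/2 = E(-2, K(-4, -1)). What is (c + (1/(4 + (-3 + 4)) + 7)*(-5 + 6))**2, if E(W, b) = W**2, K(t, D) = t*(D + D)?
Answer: 5776/25 ≈ 231.04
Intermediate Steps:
K(t, D) = 2*D*t (K(t, D) = t*(2*D) = 2*D*t)
c = 8 (c = 2*(-2)**2 = 2*4 = 8)
(c + (1/(4 + (-3 + 4)) + 7)*(-5 + 6))**2 = (8 + (1/(4 + (-3 + 4)) + 7)*(-5 + 6))**2 = (8 + (1/(4 + 1) + 7)*1)**2 = (8 + (1/5 + 7)*1)**2 = (8 + (36/5)*1)**2 = (8 + 36/5)**2 = (76/5)**2 = 5776/25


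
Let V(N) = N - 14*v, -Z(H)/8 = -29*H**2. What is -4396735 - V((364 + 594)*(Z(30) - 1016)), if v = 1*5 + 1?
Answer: -203453723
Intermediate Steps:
v = 6 (v = 5 + 1 = 6)
Z(H) = 232*H**2 (Z(H) = -(-232)*H**2 = 232*H**2)
V(N) = -84 + N (V(N) = N - 14*6 = N - 84 = -84 + N)
-4396735 - V((364 + 594)*(Z(30) - 1016)) = -4396735 - (-84 + (364 + 594)*(232*30**2 - 1016)) = -4396735 - (-84 + 958*(232*900 - 1016)) = -4396735 - (-84 + 958*(208800 - 1016)) = -4396735 - (-84 + 958*207784) = -4396735 - (-84 + 199057072) = -4396735 - 1*199056988 = -4396735 - 199056988 = -203453723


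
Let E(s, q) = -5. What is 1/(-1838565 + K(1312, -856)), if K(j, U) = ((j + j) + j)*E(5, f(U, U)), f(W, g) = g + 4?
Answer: -1/1858245 ≈ -5.3814e-7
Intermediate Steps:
f(W, g) = 4 + g
K(j, U) = -15*j (K(j, U) = ((j + j) + j)*(-5) = (2*j + j)*(-5) = (3*j)*(-5) = -15*j)
1/(-1838565 + K(1312, -856)) = 1/(-1838565 - 15*1312) = 1/(-1838565 - 19680) = 1/(-1858245) = -1/1858245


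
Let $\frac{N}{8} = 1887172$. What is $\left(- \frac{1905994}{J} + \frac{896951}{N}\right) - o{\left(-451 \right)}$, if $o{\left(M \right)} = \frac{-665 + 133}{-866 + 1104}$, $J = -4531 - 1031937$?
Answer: $\frac{274902466119147}{66503775208864} \approx 4.1336$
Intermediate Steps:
$N = 15097376$ ($N = 8 \cdot 1887172 = 15097376$)
$J = -1036468$ ($J = -4531 - 1031937 = -1036468$)
$o{\left(M \right)} = - \frac{38}{17}$ ($o{\left(M \right)} = - \frac{532}{238} = \left(-532\right) \frac{1}{238} = - \frac{38}{17}$)
$\left(- \frac{1905994}{J} + \frac{896951}{N}\right) - o{\left(-451 \right)} = \left(- \frac{1905994}{-1036468} + \frac{896951}{15097376}\right) - - \frac{38}{17} = \left(\left(-1905994\right) \left(- \frac{1}{1036468}\right) + 896951 \cdot \frac{1}{15097376}\right) + \frac{38}{17} = \left(\frac{952997}{518234} + \frac{896951}{15097376}\right) + \frac{38}{17} = \frac{7426292270203}{3911986776992} + \frac{38}{17} = \frac{274902466119147}{66503775208864}$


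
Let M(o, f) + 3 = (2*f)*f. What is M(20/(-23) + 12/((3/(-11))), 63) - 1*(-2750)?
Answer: 10685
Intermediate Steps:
M(o, f) = -3 + 2*f² (M(o, f) = -3 + (2*f)*f = -3 + 2*f²)
M(20/(-23) + 12/((3/(-11))), 63) - 1*(-2750) = (-3 + 2*63²) - 1*(-2750) = (-3 + 2*3969) + 2750 = (-3 + 7938) + 2750 = 7935 + 2750 = 10685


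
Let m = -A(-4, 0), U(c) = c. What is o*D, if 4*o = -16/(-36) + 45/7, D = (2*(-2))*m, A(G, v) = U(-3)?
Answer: -433/21 ≈ -20.619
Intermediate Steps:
A(G, v) = -3
m = 3 (m = -1*(-3) = 3)
D = -12 (D = (2*(-2))*3 = -4*3 = -12)
o = 433/252 (o = (-16/(-36) + 45/7)/4 = (-16*(-1/36) + 45*(1/7))/4 = (4/9 + 45/7)/4 = (1/4)*(433/63) = 433/252 ≈ 1.7183)
o*D = (433/252)*(-12) = -433/21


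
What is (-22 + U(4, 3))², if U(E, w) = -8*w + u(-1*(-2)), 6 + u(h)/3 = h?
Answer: 3364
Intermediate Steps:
u(h) = -18 + 3*h
U(E, w) = -12 - 8*w (U(E, w) = -8*w + (-18 + 3*(-1*(-2))) = -8*w + (-18 + 3*2) = -8*w + (-18 + 6) = -8*w - 12 = -12 - 8*w)
(-22 + U(4, 3))² = (-22 + (-12 - 8*3))² = (-22 + (-12 - 24))² = (-22 - 36)² = (-58)² = 3364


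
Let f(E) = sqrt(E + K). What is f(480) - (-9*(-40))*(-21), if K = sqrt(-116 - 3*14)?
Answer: 7560 + sqrt(480 + I*sqrt(158)) ≈ 7581.9 + 0.28684*I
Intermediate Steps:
K = I*sqrt(158) (K = sqrt(-116 - 42) = sqrt(-158) = I*sqrt(158) ≈ 12.57*I)
f(E) = sqrt(E + I*sqrt(158))
f(480) - (-9*(-40))*(-21) = sqrt(480 + I*sqrt(158)) - (-9*(-40))*(-21) = sqrt(480 + I*sqrt(158)) - 360*(-21) = sqrt(480 + I*sqrt(158)) - 1*(-7560) = sqrt(480 + I*sqrt(158)) + 7560 = 7560 + sqrt(480 + I*sqrt(158))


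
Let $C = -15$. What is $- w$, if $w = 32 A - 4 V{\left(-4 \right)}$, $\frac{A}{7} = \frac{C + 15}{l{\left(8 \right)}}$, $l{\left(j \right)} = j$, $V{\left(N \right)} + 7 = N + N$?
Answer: $-60$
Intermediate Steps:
$V{\left(N \right)} = -7 + 2 N$ ($V{\left(N \right)} = -7 + \left(N + N\right) = -7 + 2 N$)
$A = 0$ ($A = 7 \frac{-15 + 15}{8} = 7 \cdot 0 \cdot \frac{1}{8} = 7 \cdot 0 = 0$)
$w = 60$ ($w = 32 \cdot 0 - 4 \left(-7 + 2 \left(-4\right)\right) = 0 - 4 \left(-7 - 8\right) = 0 - -60 = 0 + 60 = 60$)
$- w = \left(-1\right) 60 = -60$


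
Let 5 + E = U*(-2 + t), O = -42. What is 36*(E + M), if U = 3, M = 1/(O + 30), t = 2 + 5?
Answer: 357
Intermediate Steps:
t = 7
M = -1/12 (M = 1/(-42 + 30) = 1/(-12) = -1/12 ≈ -0.083333)
E = 10 (E = -5 + 3*(-2 + 7) = -5 + 3*5 = -5 + 15 = 10)
36*(E + M) = 36*(10 - 1/12) = 36*(119/12) = 357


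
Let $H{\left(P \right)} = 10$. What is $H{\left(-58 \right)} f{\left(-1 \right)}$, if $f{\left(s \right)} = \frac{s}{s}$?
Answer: $10$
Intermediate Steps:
$f{\left(s \right)} = 1$
$H{\left(-58 \right)} f{\left(-1 \right)} = 10 \cdot 1 = 10$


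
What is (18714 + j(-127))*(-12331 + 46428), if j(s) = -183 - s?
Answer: 636181826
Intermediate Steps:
(18714 + j(-127))*(-12331 + 46428) = (18714 + (-183 - 1*(-127)))*(-12331 + 46428) = (18714 + (-183 + 127))*34097 = (18714 - 56)*34097 = 18658*34097 = 636181826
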